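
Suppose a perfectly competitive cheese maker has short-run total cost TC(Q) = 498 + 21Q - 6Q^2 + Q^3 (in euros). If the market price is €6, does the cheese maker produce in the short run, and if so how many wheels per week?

Shut down

Variable cost is VC = 21Q - 6Q^2 + Q^3, so AVC = VC/Q = 21 - 6Q + Q^2 and MC = dTC/dQ = 21 - 12Q + 3Q^2.
AVC is minimized where dAVC/dQ = -6 + 2Q = 0, at Q = 3; min AVC = 21 - 6·3 + 3^2 = €12.
Since P = €6 < min AVC = €12, price fails to cover variable cost at any output.
Shutting down limits the loss to fixed cost, €498.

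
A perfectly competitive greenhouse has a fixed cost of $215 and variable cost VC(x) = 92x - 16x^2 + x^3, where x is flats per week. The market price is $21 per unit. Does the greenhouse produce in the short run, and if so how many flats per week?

From TC, MC = TC'(x) = 92 - 32x + 3x^2 and AVC = VC/x = 92 - 16x + x^2.
AVC is minimized where dAVC/dx = -16 + 2x = 0, at x = 8; min AVC = 92 - 16·8 + 8^2 = $28.
Since P = $21 < min AVC = $28, price fails to cover variable cost at any output.
The firm minimizes its loss by shutting down and losing only its fixed cost of $215.

Shut down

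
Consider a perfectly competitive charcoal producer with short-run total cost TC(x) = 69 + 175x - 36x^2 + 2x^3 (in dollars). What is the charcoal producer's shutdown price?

$13 per unit

The shutdown price is the minimum of AVC. VC = 175x - 36x^2 + 2x^3, so AVC = 175 - 36x + 2x^2.
dAVC/dx = -36 + 4x = 0 gives x = 9. min AVC = 175 - 36·9 + 2·9^2 = 13.
The firm shuts down for any P below $13.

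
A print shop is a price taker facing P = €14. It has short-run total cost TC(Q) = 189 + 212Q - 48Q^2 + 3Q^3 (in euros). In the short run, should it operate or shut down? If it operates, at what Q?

Strip out fixed cost: VC = 212Q - 48Q^2 + 3Q^3. Then AVC = 212 - 48Q + 3Q^2 and MC = 212 - 96Q + 9Q^2.
The AVC parabola has its vertex at Q = 48/6 = 8, where AVC = 212 - 48·8 + 3·8^2 = €20.
P = €14 lies below min AVC = €20; no output level covers variable cost.
Best response: produce nothing and absorb the €189 fixed cost.

Shut down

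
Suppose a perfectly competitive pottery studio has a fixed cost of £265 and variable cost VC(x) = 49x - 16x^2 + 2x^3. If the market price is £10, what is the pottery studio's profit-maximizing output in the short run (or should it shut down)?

Shut down

Strip out fixed cost: VC = 49x - 16x^2 + 2x^3. Then AVC = 49 - 16x + 2x^2 and MC = 49 - 32x + 6x^2.
AVC hits its minimum where MC = AVC, at x = 4, giving min AVC = 49 - 16·4 + 2·4^2 = £17.
With P < min AVC (£10 < £17), every unit sold adds to the loss.
The firm minimizes its loss by shutting down and losing only its fixed cost of £265.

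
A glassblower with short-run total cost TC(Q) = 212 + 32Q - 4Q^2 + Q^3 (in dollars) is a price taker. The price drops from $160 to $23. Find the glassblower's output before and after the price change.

AVC = 32 - 4Q + Q^2, minimized at Q = 2 where min AVC = $28. MC = 32 - 8Q + 3Q^2.
At P = $160 ≥ min AVC, set P = MC on the rising branch: Q = 8.
At P = $23 < min AVC = $28, price no longer covers variable cost at any output, so the firm shuts down: Q = 0.

Output falls from 8 to 0 (the firm shuts down)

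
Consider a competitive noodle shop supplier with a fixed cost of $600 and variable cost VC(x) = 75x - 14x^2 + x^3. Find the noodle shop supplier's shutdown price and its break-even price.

Shutdown price = min AVC. AVC = 75 - 14x + x^2, with vertex at x = 7 and minimum $26.
ATC = 600/x + 75 - 14x + x^2. Setting dATC/dx = −600/x^2 − 14 + 2x = 0 gives x = 10 (since 2·10^3 − 14·10^2 = 600).
min ATC = 600/10 + 75 − 14·10 + 10^2 = $95. That is the break-even price.
For $26 ≤ P < $95 the firm produces at a loss; below $26 it shuts down.

Shutdown price = $26; break-even price = $95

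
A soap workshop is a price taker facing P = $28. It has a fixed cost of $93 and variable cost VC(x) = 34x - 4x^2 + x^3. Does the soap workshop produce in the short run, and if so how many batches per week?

Strip out fixed cost: VC = 34x - 4x^2 + x^3. Then AVC = 34 - 4x + x^2 and MC = 34 - 8x + 3x^2.
AVC is minimized where dAVC/dx = -4 + 2x = 0, at x = 2; min AVC = 34 - 4·2 + 2^2 = $30.
Since P = $28 < min AVC = $30, price fails to cover variable cost at any output.
Best response: produce nothing and absorb the $93 fixed cost.

Shut down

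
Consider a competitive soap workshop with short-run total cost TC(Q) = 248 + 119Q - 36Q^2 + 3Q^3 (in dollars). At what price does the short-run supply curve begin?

$11 per unit

Short-run supply begins at min AVC. From VC = 119Q - 36Q^2 + 3Q^3, AVC = 119 - 36Q + 3Q^2.
dAVC/dQ = -36 + 6Q = 0 gives Q = 6. min AVC = 119 - 36·6 + 3·6^2 = 11.
The firm shuts down for any P below $11.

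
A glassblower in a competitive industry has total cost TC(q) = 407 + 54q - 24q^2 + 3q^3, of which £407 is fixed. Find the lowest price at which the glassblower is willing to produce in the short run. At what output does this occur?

£6 per unit, at q = 4

Short-run supply begins at min AVC. From VC = 54q - 24q^2 + 3q^3, AVC = 54 - 24q + 3q^2.
At the minimum of AVC, MC = AVC. MC = 54 - 48q + 9q^2; setting MC = AVC gives 6q^2 - 24q = 0, so q = 4. min AVC = 6.
The firm shuts down for any P below £6.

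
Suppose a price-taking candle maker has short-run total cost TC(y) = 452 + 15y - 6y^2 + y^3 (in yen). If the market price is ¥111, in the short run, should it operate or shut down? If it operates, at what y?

Variable cost is VC = 15y - 6y^2 + y^3, so AVC = VC/y = 15 - 6y + y^2 and MC = dTC/dy = 15 - 12y + 3y^2.
AVC is minimized where dAVC/dy = -6 + 2y = 0, at y = 3; min AVC = 15 - 6·3 + 3^2 = ¥6.
Because ¥111 ≥ ¥6, revenue can cover variable cost; the firm operates.
Solving P = MC: -96 - 12y + 3y^2 = 0 ⇒ y = -4 or 8. On the upward-sloping branch, y* = 8.
Check: AVC at y = 8 is ¥31 ≤ P, so revenue covers variable cost.
Profit = P·y − TC = 111·8 − 700 = ¥188.

Produce at y = 8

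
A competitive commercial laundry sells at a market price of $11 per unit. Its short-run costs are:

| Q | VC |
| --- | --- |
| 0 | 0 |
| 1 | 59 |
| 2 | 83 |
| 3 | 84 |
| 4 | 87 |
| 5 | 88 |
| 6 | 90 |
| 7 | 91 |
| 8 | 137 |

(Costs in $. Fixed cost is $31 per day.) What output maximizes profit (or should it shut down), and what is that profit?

Tabulate TR − TC: Q=0: -31; Q=1: -79; Q=2: -92; Q=3: -82; Q=4: -74; Q=5: -64; Q=6: -55; Q=7: -45; Q=8: -80.
Profit is highest at Q = 0. Equivalently, the lowest AVC in the table is 91/7 ≈ $13 at Q = 7, and P = $11 falls below it — price never covers variable cost, so the firm shuts down and loses only its fixed cost.

Q = 0 (shut down); profit = -$31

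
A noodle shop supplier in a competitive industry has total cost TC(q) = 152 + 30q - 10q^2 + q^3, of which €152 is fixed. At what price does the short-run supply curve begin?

The firm shuts down when price falls below the minimum of average variable cost. AVC = VC/q = 30 - 10q + q^2.
At the minimum of AVC, MC = AVC. MC = 30 - 20q + 3q^2; setting MC = AVC gives 2q^2 - 10q = 0, so q = 5. min AVC = 5.
The firm shuts down for any P below €5.

€5 per unit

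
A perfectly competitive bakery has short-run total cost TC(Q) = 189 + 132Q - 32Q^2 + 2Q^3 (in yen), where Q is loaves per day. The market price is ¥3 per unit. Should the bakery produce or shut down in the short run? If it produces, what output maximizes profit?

From TC, MC = TC'(Q) = 132 - 64Q + 6Q^2 and AVC = VC/Q = 132 - 32Q + 2Q^2.
The AVC parabola has its vertex at Q = 32/4 = 8, where AVC = 132 - 32·8 + 2·8^2 = ¥4.
Since P = ¥3 < min AVC = ¥4, price fails to cover variable cost at any output.
Best response: produce nothing and absorb the ¥189 fixed cost.

Shut down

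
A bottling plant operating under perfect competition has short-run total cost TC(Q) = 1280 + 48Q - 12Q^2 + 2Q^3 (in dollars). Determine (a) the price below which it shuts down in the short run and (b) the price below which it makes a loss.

AVC = 48 - 12Q + 2Q^2; minimized at Q = 3, giving min AVC = $30. That is the shutdown price.
ATC = 1280/Q + 48 - 12Q + 2Q^2. Setting dATC/dQ = −1280/Q^2 − 12 + 4Q = 0 gives Q = 8 (since 4·8^3 − 12·8^2 = 1280).
min ATC = 1280/8 + 48 − 12·8 + 2·8^2 = $240. That is the break-even price.
Between these two prices the firm operates at a loss; above $240 it earns a profit.

Shutdown price = $30; break-even price = $240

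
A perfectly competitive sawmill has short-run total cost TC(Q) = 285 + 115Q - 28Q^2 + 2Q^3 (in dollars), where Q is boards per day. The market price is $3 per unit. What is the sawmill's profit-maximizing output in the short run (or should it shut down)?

Strip out fixed cost: VC = 115Q - 28Q^2 + 2Q^3. Then AVC = 115 - 28Q + 2Q^2 and MC = 115 - 56Q + 6Q^2.
The AVC parabola has its vertex at Q = 28/4 = 7, where AVC = 115 - 28·7 + 2·7^2 = $17.
With P < min AVC ($3 < $17), every unit sold adds to the loss.
Shutting down limits the loss to fixed cost, $285.

Shut down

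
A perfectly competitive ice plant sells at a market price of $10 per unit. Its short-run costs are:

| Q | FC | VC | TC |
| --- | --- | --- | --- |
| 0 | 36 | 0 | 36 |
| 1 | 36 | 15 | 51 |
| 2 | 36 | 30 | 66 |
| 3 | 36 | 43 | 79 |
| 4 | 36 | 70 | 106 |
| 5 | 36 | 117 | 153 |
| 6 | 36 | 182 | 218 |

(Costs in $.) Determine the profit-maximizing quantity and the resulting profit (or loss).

Tabulate TR − TC: Q=0: -36; Q=1: -41; Q=2: -46; Q=3: -49; Q=4: -66; Q=5: -103; Q=6: -158.
Profit is highest at Q = 0. Equivalently, the lowest AVC in the table is 43/3 ≈ $14.33 at Q = 3, and P = $10 falls below it — price never covers variable cost, so the firm shuts down and loses only its fixed cost.

Q = 0 (shut down); profit = -$36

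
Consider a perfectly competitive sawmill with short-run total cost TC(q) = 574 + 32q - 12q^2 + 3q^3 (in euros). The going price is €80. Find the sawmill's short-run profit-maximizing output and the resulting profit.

Profit = -€382 at q = 4

AVC = 32 - 12q + 3q^2 has its minimum €20 at q = 2; price €80 clears that bar, so the firm operates.
With MC = 32 - 24q + 9q^2, P = MC on the upward-sloping part at q* = 4.
TR = 80·4 = 320. TC = 574 + 128 = 702. Profit = 320 − 702 = -€382.
That loss of €382 beats the €574 the firm would lose by shutting down; producing recovers €192 of fixed cost.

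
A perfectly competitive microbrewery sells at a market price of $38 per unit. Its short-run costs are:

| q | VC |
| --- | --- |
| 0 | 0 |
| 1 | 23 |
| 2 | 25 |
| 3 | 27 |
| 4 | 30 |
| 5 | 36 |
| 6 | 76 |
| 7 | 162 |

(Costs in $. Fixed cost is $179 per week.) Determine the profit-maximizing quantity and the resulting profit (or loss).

q = 5; profit = -$25

Compute π = P·q − TC at each output: q=0: -179; q=1: -164; q=2: -128; q=3: -92; q=4: -57; q=5: -25; q=6: -27; q=7: -75.
Profit is maximized at q = 5. AVC there is 36/5 = $7.20 ≤ P, so producing beats shutting down (which would give -$179).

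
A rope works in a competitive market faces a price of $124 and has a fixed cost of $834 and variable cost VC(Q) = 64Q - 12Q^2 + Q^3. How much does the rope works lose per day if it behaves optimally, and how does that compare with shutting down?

AVC = 64 - 12Q + Q^2; min AVC = $28 at Q = 6. Since P = $124 ≥ min AVC, the firm produces.
With MC = 64 - 24Q + 3Q^2, P = MC on the upward-sloping part at Q* = 10.
TR = 124·10 = 1240. TC = 834 + 440 = 1274. Profit = 1240 − 1274 = -$34.
Shutting down would mean losing the fixed cost of $834, so operating at a loss of $34 is better by $800.

Profit = -$34 at Q = 10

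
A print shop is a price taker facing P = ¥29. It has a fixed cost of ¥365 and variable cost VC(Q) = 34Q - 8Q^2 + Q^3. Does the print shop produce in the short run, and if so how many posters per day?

Produce at Q = 5

Strip out fixed cost: VC = 34Q - 8Q^2 + Q^3. Then AVC = 34 - 8Q + Q^2 and MC = 34 - 16Q + 3Q^2.
The AVC parabola has its vertex at Q = 8/2 = 4, where AVC = 34 - 8·4 + 4^2 = ¥18.
Because ¥29 ≥ ¥18, revenue can cover variable cost; the firm operates.
Solving P = MC: 5 - 16Q + 3Q^2 = 0 ⇒ Q = 1/3 or 5. On the upward-sloping branch, Q* = 5.
Check: AVC at Q = 5 is ¥19 ≤ P, so revenue covers variable cost.
Profit = P·Q − TC = 29·5 − 460 = -¥315, a loss, but smaller than the ¥365 fixed cost the firm would lose by shutting down.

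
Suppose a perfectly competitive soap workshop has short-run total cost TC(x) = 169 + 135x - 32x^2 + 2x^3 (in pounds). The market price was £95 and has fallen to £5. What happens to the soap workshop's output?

MC = 135 - 64x + 6x^2; the shutdown threshold is min AVC = £7 (at x = 8).
With P = £95 above the shutdown price, P = MC gives x = 10.
At P = £5 < min AVC = £7, price no longer covers variable cost at any output, so the firm shuts down: x = 0.

Output falls from 10 to 0 (the firm shuts down)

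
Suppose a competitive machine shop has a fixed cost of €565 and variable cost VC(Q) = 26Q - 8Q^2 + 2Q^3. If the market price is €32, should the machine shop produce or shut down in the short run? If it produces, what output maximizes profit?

Produce at Q = 3

From TC, MC = TC'(Q) = 26 - 16Q + 6Q^2 and AVC = VC/Q = 26 - 8Q + 2Q^2.
The AVC parabola has its vertex at Q = 8/4 = 2, where AVC = 26 - 8·2 + 2·2^2 = €18.
Since P = €32 ≥ min AVC = €18, price covers variable cost and the firm should produce.
Solving P = MC: -6 - 16Q + 6Q^2 = 0 ⇒ Q = -1/3 or 3. On the upward-sloping branch, Q* = 3.
Check: AVC at Q = 3 is €20 ≤ P, so revenue covers variable cost.
Profit = P·Q − TC = 32·3 − 625 = -€529, a loss, but smaller than the €565 fixed cost the firm would lose by shutting down.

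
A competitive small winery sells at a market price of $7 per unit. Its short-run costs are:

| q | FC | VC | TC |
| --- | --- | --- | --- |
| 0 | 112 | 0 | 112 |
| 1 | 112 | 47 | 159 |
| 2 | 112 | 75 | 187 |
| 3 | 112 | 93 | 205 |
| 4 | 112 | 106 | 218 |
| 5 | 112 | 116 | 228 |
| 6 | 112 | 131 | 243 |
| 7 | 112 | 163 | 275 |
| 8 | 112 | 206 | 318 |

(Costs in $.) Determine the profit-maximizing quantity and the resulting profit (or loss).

q = 0 (shut down); profit = -$112

Compute π = P·q − TC at each output: q=0: -112; q=1: -152; q=2: -173; q=3: -184; q=4: -190; q=5: -193; q=6: -201; q=7: -226; q=8: -262.
Profit is highest at q = 0. Equivalently, the lowest AVC in the table is 131/6 ≈ $21.83 at q = 6, and P = $7 falls below it — price never covers variable cost, so the firm shuts down and loses only its fixed cost.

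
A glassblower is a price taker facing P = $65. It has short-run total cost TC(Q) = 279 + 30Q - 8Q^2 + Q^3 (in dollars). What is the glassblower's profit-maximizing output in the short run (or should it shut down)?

Produce at Q = 7

Variable cost is VC = 30Q - 8Q^2 + Q^3, so AVC = VC/Q = 30 - 8Q + Q^2 and MC = dTC/dQ = 30 - 16Q + 3Q^2.
The AVC parabola has its vertex at Q = 8/2 = 4, where AVC = 30 - 8·4 + 4^2 = $14.
Since P = $65 ≥ min AVC = $14, price covers variable cost and the firm should produce.
Set P = MC: 65 = 30 - 16Q + 3Q^2 → -35 - 16Q + 3Q^2 = 0. The roots are Q = -5/3 and Q = 7; the profit-maximizing output is on the rising part of MC, so Q* = 7.
Check: AVC at Q = 7 is $23 ≤ P, so revenue covers variable cost.
Profit = P·Q − TC = 65·7 − 440 = $15.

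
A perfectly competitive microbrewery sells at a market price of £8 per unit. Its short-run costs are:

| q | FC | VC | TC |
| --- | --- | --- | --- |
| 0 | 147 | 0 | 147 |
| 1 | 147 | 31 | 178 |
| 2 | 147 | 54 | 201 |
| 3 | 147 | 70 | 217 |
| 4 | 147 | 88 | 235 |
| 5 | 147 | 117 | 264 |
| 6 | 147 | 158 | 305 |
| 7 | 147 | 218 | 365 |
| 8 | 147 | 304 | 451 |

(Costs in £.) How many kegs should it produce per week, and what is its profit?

q = 0 (shut down); profit = -£147

Compute π = P·q − TC at each output: q=0: -147; q=1: -170; q=2: -185; q=3: -193; q=4: -203; q=5: -224; q=6: -257; q=7: -309; q=8: -387.
Profit is highest at q = 0. Equivalently, the lowest AVC in the table is 88/4 ≈ £22 at q = 4, and P = £8 falls below it — price never covers variable cost, so the firm shuts down and loses only its fixed cost.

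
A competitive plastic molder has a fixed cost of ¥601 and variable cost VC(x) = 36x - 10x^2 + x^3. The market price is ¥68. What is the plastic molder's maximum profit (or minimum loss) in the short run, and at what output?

AVC = 36 - 10x + x^2; min AVC = ¥11 at x = 5. Since P = ¥68 ≥ min AVC, the firm produces.
MC = 36 - 20x + 3x^2. Setting P = MC and taking the root on the rising branch gives x* = 8.
TR = 68·8 = 544. TC = 601 + 160 = 761. Profit = 544 − 761 = -¥217.
Shutting down would mean losing the fixed cost of ¥601, so operating at a loss of ¥217 is better by ¥384.

Profit = -¥217 at x = 8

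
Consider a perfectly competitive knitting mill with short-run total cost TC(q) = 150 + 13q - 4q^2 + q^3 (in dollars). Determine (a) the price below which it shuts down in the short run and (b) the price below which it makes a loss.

AVC = 13 - 4q + q^2; minimized at q = 2, giving min AVC = $9. That is the shutdown price.
ATC = 150/q + 13 - 4q + q^2. Setting dATC/dq = −150/q^2 − 4 + 2q = 0 gives q = 5 (since 2·5^3 − 4·5^2 = 150).
min ATC = 150/5 + 13 − 4·5 + 5^2 = $48. That is the break-even price.
Between these two prices the firm operates at a loss; above $48 it earns a profit.

Shutdown price = $9; break-even price = $48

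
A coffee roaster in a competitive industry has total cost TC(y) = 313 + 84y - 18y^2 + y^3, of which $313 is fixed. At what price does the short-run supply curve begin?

$3 per unit

Short-run supply begins at min AVC. From VC = 84y - 18y^2 + y^3, AVC = 84 - 18y + y^2.
At the minimum of AVC, MC = AVC. MC = 84 - 36y + 3y^2; setting MC = AVC gives 2y^2 - 18y = 0, so y = 9. min AVC = 3.
So the shutdown price is $3.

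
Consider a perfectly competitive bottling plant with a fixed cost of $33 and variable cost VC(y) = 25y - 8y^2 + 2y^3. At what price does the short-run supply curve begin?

$17 per unit

Short-run supply begins at min AVC. From VC = 25y - 8y^2 + 2y^3, AVC = 25 - 8y + 2y^2.
At the minimum of AVC, MC = AVC. MC = 25 - 16y + 6y^2; setting MC = AVC gives 4y^2 - 8y = 0, so y = 2. min AVC = 17.
For P < $17 the firm produces nothing.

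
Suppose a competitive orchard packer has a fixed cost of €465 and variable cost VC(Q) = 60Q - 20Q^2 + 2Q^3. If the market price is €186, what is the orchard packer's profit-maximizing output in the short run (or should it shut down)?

From TC, MC = TC'(Q) = 60 - 40Q + 6Q^2 and AVC = VC/Q = 60 - 20Q + 2Q^2.
AVC hits its minimum where MC = AVC, at Q = 5, giving min AVC = 60 - 20·5 + 2·5^2 = €10.
Because €186 ≥ €10, revenue can cover variable cost; the firm operates.
Set P = MC: 186 = 60 - 40Q + 6Q^2 → -126 - 40Q + 6Q^2 = 0. The roots are Q = -7/3 and Q = 9; the profit-maximizing output is on the rising part of MC, so Q* = 9.
Check: AVC at Q = 9 is €42 ≤ P, so revenue covers variable cost.
Profit = P·Q − TC = 186·9 − 843 = €831.

Produce at Q = 9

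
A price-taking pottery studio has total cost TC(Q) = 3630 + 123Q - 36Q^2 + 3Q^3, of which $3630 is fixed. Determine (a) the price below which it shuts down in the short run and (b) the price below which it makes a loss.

Shutdown price = min AVC. AVC = 123 - 36Q + 3Q^2, with vertex at Q = 6 and minimum $15.
ATC = 3630/Q + 123 - 36Q + 3Q^2. Setting dATC/dQ = −3630/Q^2 − 36 + 6Q = 0 gives Q = 11 (since 6·11^3 − 36·11^2 = 3630).
min ATC = 3630/11 + 123 − 36·11 + 3·11^2 = $420. That is the break-even price.
Between these two prices the firm operates at a loss; above $420 it earns a profit.

Shutdown price = $15; break-even price = $420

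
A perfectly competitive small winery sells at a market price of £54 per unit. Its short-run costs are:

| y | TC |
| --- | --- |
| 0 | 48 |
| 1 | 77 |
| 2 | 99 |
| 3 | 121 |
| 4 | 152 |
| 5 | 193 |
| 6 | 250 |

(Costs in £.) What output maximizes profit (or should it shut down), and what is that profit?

y = 5; profit = £77

Compute π = P·y − TC at each output: y=0: -48; y=1: -23; y=2: 9; y=3: 41; y=4: 64; y=5: 77; y=6: 74.
Profit is maximized at y = 5. AVC there is 145/5 = £29 ≤ P, so producing beats shutting down (which would give -£48).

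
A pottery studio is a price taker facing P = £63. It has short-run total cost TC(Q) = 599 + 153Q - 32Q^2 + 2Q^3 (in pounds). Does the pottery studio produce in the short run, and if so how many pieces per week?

Produce at Q = 9

Strip out fixed cost: VC = 153Q - 32Q^2 + 2Q^3. Then AVC = 153 - 32Q + 2Q^2 and MC = 153 - 64Q + 6Q^2.
The AVC parabola has its vertex at Q = 32/4 = 8, where AVC = 153 - 32·8 + 2·8^2 = £25.
P = £63 exceeds min AVC = £25, so the firm stays open.
Set P = MC: 63 = 153 - 64Q + 6Q^2 → 90 - 64Q + 6Q^2 = 0. The roots are Q = 5/3 and Q = 9; the profit-maximizing output is on the rising part of MC, so Q* = 9.
Check: AVC at Q = 9 is £27 ≤ P, so revenue covers variable cost.
Profit = P·Q − TC = 63·9 − 842 = -£275, a loss, but smaller than the £599 fixed cost the firm would lose by shutting down.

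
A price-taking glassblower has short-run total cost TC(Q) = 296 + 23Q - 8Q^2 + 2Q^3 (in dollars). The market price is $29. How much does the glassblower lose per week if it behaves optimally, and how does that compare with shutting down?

AVC = 23 - 8Q + 2Q^2; min AVC = $15 at Q = 2. Since P = $29 ≥ min AVC, the firm produces.
MC = 23 - 16Q + 6Q^2. Setting P = MC and taking the root on the rising branch gives Q* = 3.
TR = 29·3 = 87. TC = 296 + 51 = 347. Profit = 87 − 347 = -$260.
Shutting down would mean losing the fixed cost of $296, so operating at a loss of $260 is better by $36.

Profit = -$260 at Q = 3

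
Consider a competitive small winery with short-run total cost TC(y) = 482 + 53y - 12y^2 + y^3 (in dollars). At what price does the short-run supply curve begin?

$17 per unit

Short-run supply begins at min AVC. From VC = 53y - 12y^2 + y^3, AVC = 53 - 12y + y^2.
dAVC/dy = -12 + 2y = 0 gives y = 6. min AVC = 53 - 12·6 + 6^2 = 17.
So the shutdown price is $17.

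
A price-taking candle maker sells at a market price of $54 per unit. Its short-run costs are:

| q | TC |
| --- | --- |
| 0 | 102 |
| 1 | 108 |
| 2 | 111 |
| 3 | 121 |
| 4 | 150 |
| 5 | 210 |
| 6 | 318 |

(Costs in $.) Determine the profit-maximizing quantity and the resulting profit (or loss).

Tabulate TR − TC: q=0: -102; q=1: -54; q=2: -3; q=3: 41; q=4: 66; q=5: 60; q=6: 6.
Profit is maximized at q = 4. AVC there is 48/4 = $12 ≤ P, so producing beats shutting down (which would give -$102).

q = 4; profit = $66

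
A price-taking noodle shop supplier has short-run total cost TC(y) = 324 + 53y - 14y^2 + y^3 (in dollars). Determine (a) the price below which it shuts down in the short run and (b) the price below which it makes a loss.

Shutdown price = min AVC. AVC = 53 - 14y + y^2, with vertex at y = 7 and minimum $4.
ATC = 324/y + 53 - 14y + y^2. Setting dATC/dy = −324/y^2 − 14 + 2y = 0 gives y = 9 (since 2·9^3 − 14·9^2 = 324).
min ATC = 324/9 + 53 − 14·9 + 9^2 = $44. That is the break-even price.
Between these two prices the firm operates at a loss; above $44 it earns a profit.

Shutdown price = $4; break-even price = $44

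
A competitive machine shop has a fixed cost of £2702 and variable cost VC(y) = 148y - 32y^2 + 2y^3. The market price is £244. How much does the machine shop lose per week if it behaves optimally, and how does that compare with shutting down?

Profit = -£398 at y = 12

AVC = 148 - 32y + 2y^2; min AVC = £20 at y = 8. Since P = £244 ≥ min AVC, the firm produces.
With MC = 148 - 64y + 6y^2, P = MC on the upward-sloping part at y* = 12.
TR = 244·12 = 2928. TC = 2702 + 624 = 3326. Profit = 2928 − 3326 = -£398.
By producing, the firm covers all variable cost plus £2304 of fixed cost; shutting down would lose the full £2702.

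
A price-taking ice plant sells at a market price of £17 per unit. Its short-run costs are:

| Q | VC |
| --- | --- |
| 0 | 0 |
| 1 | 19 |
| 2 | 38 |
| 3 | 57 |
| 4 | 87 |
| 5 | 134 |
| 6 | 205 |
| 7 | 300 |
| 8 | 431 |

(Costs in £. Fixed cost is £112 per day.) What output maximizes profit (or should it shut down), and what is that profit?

Tabulate TR − TC: Q=0: -112; Q=1: -114; Q=2: -116; Q=3: -118; Q=4: -131; Q=5: -161; Q=6: -215; Q=7: -293; Q=8: -407.
Profit is highest at Q = 0. Equivalently, the lowest AVC in the table is 19/1 ≈ £19 at Q = 1, and P = £17 falls below it — price never covers variable cost, so the firm shuts down and loses only its fixed cost.

Q = 0 (shut down); profit = -£112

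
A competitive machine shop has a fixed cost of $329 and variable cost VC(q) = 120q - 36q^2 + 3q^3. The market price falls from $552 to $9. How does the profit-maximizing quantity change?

Output falls from 12 to 0 (the firm shuts down)

MC = 120 - 72q + 9q^2; the shutdown threshold is min AVC = $12 (at q = 6).
At P = $552 ≥ min AVC, set P = MC on the rising branch: q = 12.
At P = $9 < min AVC = $12, price no longer covers variable cost at any output, so the firm shuts down: q = 0.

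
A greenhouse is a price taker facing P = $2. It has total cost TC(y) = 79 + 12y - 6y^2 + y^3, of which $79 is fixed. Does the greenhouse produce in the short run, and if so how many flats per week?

From TC, MC = TC'(y) = 12 - 12y + 3y^2 and AVC = VC/y = 12 - 6y + y^2.
AVC hits its minimum where MC = AVC, at y = 3, giving min AVC = 12 - 6·3 + 3^2 = $3.
P = $2 lies below min AVC = $3; no output level covers variable cost.
The firm minimizes its loss by shutting down and losing only its fixed cost of $79.

Shut down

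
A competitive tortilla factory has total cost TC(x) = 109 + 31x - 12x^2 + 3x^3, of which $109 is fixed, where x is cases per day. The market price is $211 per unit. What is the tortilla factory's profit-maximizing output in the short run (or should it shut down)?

Produce at x = 6

From TC, MC = TC'(x) = 31 - 24x + 9x^2 and AVC = VC/x = 31 - 12x + 3x^2.
AVC hits its minimum where MC = AVC, at x = 2, giving min AVC = 31 - 12·2 + 3·2^2 = $19.
P = $211 exceeds min AVC = $19, so the firm stays open.
Solving P = MC: -180 - 24x + 9x^2 = 0 ⇒ x = -10/3 or 6. On the upward-sloping branch, x* = 6.
Check: AVC at x = 6 is $67 ≤ P, so revenue covers variable cost.
Profit = P·x − TC = 211·6 − 511 = $755.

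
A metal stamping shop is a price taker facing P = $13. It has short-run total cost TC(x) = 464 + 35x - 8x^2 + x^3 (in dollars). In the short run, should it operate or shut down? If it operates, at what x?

Shut down

Strip out fixed cost: VC = 35x - 8x^2 + x^3. Then AVC = 35 - 8x + x^2 and MC = 35 - 16x + 3x^2.
The AVC parabola has its vertex at x = 8/2 = 4, where AVC = 35 - 8·4 + 4^2 = $19.
With P < min AVC ($13 < $19), every unit sold adds to the loss.
Shutting down limits the loss to fixed cost, $464.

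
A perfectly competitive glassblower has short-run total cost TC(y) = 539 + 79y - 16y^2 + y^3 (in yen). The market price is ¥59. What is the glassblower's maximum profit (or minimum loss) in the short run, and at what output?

Profit = -¥139 at y = 10

AVC = 79 - 16y + y^2 has its minimum ¥15 at y = 8; price ¥59 clears that bar, so the firm operates.
MC = 79 - 32y + 3y^2. Setting P = MC and taking the root on the rising branch gives y* = 10.
TR = 59·10 = 590. TC = 539 + 190 = 729. Profit = 590 − 729 = -¥139.
That loss of ¥139 beats the ¥539 the firm would lose by shutting down; producing recovers ¥400 of fixed cost.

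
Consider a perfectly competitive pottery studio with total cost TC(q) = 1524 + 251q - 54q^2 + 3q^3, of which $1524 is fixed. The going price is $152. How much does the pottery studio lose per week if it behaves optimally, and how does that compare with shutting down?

Profit = -$72 at q = 11

AVC = 251 - 54q + 3q^2; min AVC = $8 at q = 9. Since P = $152 ≥ min AVC, the firm produces.
With MC = 251 - 108q + 9q^2, P = MC on the upward-sloping part at q* = 11.
TR = 152·11 = 1672. TC = 1524 + 220 = 1744. Profit = 1672 − 1744 = -$72.
By producing, the firm covers all variable cost plus $1452 of fixed cost; shutting down would lose the full $1524.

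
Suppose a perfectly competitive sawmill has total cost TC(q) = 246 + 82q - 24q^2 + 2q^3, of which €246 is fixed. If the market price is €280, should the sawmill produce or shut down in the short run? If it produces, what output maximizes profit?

Produce at q = 11

Strip out fixed cost: VC = 82q - 24q^2 + 2q^3. Then AVC = 82 - 24q + 2q^2 and MC = 82 - 48q + 6q^2.
AVC hits its minimum where MC = AVC, at q = 6, giving min AVC = 82 - 24·6 + 2·6^2 = €10.
Since P = €280 ≥ min AVC = €10, price covers variable cost and the firm should produce.
Solving P = MC: -198 - 48q + 6q^2 = 0 ⇒ q = -3 or 11. On the upward-sloping branch, q* = 11.
Check: AVC at q = 11 is €60 ≤ P, so revenue covers variable cost.
Profit = P·q − TC = 280·11 − 906 = €2174.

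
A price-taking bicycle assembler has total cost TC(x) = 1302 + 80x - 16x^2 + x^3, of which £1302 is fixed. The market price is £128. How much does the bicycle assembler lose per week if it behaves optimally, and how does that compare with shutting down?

AVC = 80 - 16x + x^2 has its minimum £16 at x = 8; price £128 clears that bar, so the firm operates.
With MC = 80 - 32x + 3x^2, P = MC on the upward-sloping part at x* = 12.
TR = 128·12 = 1536. TC = 1302 + 384 = 1686. Profit = 1536 − 1686 = -£150.
That loss of £150 beats the £1302 the firm would lose by shutting down; producing recovers £1152 of fixed cost.

Profit = -£150 at x = 12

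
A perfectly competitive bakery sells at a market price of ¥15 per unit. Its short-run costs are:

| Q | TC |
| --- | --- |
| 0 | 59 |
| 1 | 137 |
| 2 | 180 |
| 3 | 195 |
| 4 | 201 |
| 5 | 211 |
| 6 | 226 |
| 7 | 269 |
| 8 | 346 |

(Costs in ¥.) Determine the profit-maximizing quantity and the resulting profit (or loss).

Compute π = P·Q − TC at each output: Q=0: -59; Q=1: -122; Q=2: -150; Q=3: -150; Q=4: -141; Q=5: -136; Q=6: -136; Q=7: -164; Q=8: -226.
Profit is highest at Q = 0. Equivalently, the lowest AVC in the table is 167/6 ≈ ¥27.83 at Q = 6, and P = ¥15 falls below it — price never covers variable cost, so the firm shuts down and loses only its fixed cost.

Q = 0 (shut down); profit = -¥59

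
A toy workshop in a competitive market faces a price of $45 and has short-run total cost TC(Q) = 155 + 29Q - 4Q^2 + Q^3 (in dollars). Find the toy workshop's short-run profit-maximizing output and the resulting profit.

Profit = -$91 at Q = 4

AVC = 29 - 4Q + Q^2; min AVC = $25 at Q = 2. Since P = $45 ≥ min AVC, the firm produces.
MC = 29 - 8Q + 3Q^2. Setting P = MC and taking the root on the rising branch gives Q* = 4.
TR = 45·4 = 180. TC = 155 + 116 = 271. Profit = 180 − 271 = -$91.
Shutting down would mean losing the fixed cost of $155, so operating at a loss of $91 is better by $64.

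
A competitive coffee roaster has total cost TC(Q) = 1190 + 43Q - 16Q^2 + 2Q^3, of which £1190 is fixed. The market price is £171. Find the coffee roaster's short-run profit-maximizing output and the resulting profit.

Profit = -£166 at Q = 8

AVC = 43 - 16Q + 2Q^2; min AVC = £11 at Q = 4. Since P = £171 ≥ min AVC, the firm produces.
MC = 43 - 32Q + 6Q^2. Setting P = MC and taking the root on the rising branch gives Q* = 8.
TR = 171·8 = 1368. TC = 1190 + 344 = 1534. Profit = 1368 − 1534 = -£166.
Shutting down would mean losing the fixed cost of £1190, so operating at a loss of £166 is better by £1024.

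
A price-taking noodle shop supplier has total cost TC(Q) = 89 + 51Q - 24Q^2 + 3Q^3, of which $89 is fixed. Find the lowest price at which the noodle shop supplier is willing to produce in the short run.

$3 per unit

Short-run supply begins at min AVC. From VC = 51Q - 24Q^2 + 3Q^3, AVC = 51 - 24Q + 3Q^2.
At the minimum of AVC, MC = AVC. MC = 51 - 48Q + 9Q^2; setting MC = AVC gives 6Q^2 - 24Q = 0, so Q = 4. min AVC = 3.
So the shutdown price is $3.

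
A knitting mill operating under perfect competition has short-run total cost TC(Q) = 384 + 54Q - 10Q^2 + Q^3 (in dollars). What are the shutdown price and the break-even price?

Shutdown price = min AVC. AVC = 54 - 10Q + Q^2, with vertex at Q = 5 and minimum $29.
ATC = 384/Q + 54 - 10Q + Q^2. Setting dATC/dQ = −384/Q^2 − 10 + 2Q = 0 gives Q = 8 (since 2·8^3 − 10·8^2 = 384).
min ATC = 384/8 + 54 − 10·8 + 8^2 = $86. That is the break-even price.
Between these two prices the firm operates at a loss; above $86 it earns a profit.

Shutdown price = $29; break-even price = $86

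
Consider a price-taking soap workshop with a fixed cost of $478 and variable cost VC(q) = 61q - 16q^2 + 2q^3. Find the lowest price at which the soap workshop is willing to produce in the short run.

$29 per unit

The firm shuts down when price falls below the minimum of average variable cost. AVC = VC/q = 61 - 16q + 2q^2.
dAVC/dq = -16 + 4q = 0 gives q = 4. min AVC = 61 - 16·4 + 2·4^2 = 29.
So the shutdown price is $29.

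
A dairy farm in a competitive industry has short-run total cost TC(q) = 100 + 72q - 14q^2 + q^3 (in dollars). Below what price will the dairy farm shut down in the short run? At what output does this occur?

The shutdown price is the minimum of AVC. VC = 72q - 14q^2 + q^3, so AVC = 72 - 14q + q^2.
dAVC/dq = -14 + 2q = 0 gives q = 7. min AVC = 72 - 14·7 + 7^2 = 23.
For P < $23 the firm produces nothing.

$23 per unit, at q = 7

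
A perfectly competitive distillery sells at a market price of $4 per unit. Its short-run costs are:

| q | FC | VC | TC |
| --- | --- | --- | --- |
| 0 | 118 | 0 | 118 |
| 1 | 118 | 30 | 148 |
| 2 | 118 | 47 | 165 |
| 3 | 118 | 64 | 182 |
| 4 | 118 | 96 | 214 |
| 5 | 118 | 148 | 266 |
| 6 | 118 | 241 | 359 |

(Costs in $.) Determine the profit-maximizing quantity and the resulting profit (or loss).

q = 0 (shut down); profit = -$118

Compute π = P·q − TC at each output: q=0: -118; q=1: -144; q=2: -157; q=3: -170; q=4: -198; q=5: -246; q=6: -335.
Profit is highest at q = 0. Equivalently, the lowest AVC in the table is 64/3 ≈ $21.33 at q = 3, and P = $4 falls below it — price never covers variable cost, so the firm shuts down and loses only its fixed cost.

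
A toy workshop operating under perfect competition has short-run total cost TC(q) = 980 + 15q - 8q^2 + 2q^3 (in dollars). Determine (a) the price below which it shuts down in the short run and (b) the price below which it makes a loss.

Shutdown price = min AVC. AVC = 15 - 8q + 2q^2, with vertex at q = 2 and minimum $7.
ATC = 980/q + 15 - 8q + 2q^2. Setting dATC/dq = −980/q^2 − 8 + 4q = 0 gives q = 7 (since 4·7^3 − 8·7^2 = 980).
min ATC = 980/7 + 15 − 8·7 + 2·7^2 = $197. That is the break-even price.
Between these two prices the firm operates at a loss; above $197 it earns a profit.

Shutdown price = $7; break-even price = $197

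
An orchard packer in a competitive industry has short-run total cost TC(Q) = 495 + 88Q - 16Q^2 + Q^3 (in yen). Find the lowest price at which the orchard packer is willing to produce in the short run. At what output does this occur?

¥24 per unit, at Q = 8

The shutdown price is the minimum of AVC. VC = 88Q - 16Q^2 + Q^3, so AVC = 88 - 16Q + Q^2.
At the minimum of AVC, MC = AVC. MC = 88 - 32Q + 3Q^2; setting MC = AVC gives 2Q^2 - 16Q = 0, so Q = 8. min AVC = 24.
The firm shuts down for any P below ¥24.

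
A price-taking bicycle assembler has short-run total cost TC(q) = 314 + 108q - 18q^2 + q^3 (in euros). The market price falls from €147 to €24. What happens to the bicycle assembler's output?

Output falls from 13 to 0 (the firm shuts down)

AVC = 108 - 18q + q^2, minimized at q = 9 where min AVC = €27. MC = 108 - 36q + 3q^2.
With P = €147 above the shutdown price, P = MC gives q = 13.
At P = €24 < min AVC = €27, price no longer covers variable cost at any output, so the firm shuts down: q = 0.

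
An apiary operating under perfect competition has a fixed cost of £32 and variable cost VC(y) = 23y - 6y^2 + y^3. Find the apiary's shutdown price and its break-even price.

Shutdown price = £14; break-even price = £23

Shutdown price = min AVC. AVC = 23 - 6y + y^2, with vertex at y = 3 and minimum £14.
ATC = 32/y + 23 - 6y + y^2. Setting dATC/dy = −32/y^2 − 6 + 2y = 0 gives y = 4 (since 2·4^3 − 6·4^2 = 32).
min ATC = 32/4 + 23 − 6·4 + 4^2 = £23. That is the break-even price.
For £14 ≤ P < £23 the firm produces at a loss; below £14 it shuts down.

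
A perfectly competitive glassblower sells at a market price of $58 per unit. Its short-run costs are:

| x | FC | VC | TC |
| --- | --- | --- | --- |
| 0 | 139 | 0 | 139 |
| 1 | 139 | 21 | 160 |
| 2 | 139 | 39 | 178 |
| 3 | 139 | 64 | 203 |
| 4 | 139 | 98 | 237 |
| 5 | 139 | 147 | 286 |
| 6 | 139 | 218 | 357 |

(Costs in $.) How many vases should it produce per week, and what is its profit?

Profit at each row (π = 58x − TC): x=0: -139; x=1: -102; x=2: -62; x=3: -29; x=4: -5; x=5: 4; x=6: -9.
Profit is maximized at x = 5. AVC there is 147/5 = $29.40 ≤ P, so producing beats shutting down (which would give -$139).

x = 5; profit = $4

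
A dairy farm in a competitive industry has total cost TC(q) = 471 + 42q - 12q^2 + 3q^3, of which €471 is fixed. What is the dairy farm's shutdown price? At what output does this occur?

Short-run supply begins at min AVC. From VC = 42q - 12q^2 + 3q^3, AVC = 42 - 12q + 3q^2.
dAVC/dq = -12 + 6q = 0 gives q = 2. min AVC = 42 - 12·2 + 3·2^2 = 30.
For P < €30 the firm produces nothing.

€30 per unit, at q = 2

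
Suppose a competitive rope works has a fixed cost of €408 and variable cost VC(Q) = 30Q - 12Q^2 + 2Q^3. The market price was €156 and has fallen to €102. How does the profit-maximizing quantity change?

AVC = 30 - 12Q + 2Q^2, minimized at Q = 3 where min AVC = €12. MC = 30 - 24Q + 6Q^2.
With P = €156 above the shutdown price, P = MC gives Q = 7.
At P = €102 ≥ min AVC, set P = MC: Q = 6. The firm stays open but cuts output.

Output falls from 7 to 6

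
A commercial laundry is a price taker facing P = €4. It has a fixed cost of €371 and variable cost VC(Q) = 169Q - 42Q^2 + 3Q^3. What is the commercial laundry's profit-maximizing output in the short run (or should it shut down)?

Strip out fixed cost: VC = 169Q - 42Q^2 + 3Q^3. Then AVC = 169 - 42Q + 3Q^2 and MC = 169 - 84Q + 9Q^2.
AVC is minimized where dAVC/dQ = -42 + 6Q = 0, at Q = 7; min AVC = 169 - 42·7 + 3·7^2 = €22.
P = €4 lies below min AVC = €22; no output level covers variable cost.
Shutting down limits the loss to fixed cost, €371.

Shut down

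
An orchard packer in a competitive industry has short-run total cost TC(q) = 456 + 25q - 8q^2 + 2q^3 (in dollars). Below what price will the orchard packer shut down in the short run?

The shutdown price is the minimum of AVC. VC = 25q - 8q^2 + 2q^3, so AVC = 25 - 8q + 2q^2.
At the minimum of AVC, MC = AVC. MC = 25 - 16q + 6q^2; setting MC = AVC gives 4q^2 - 8q = 0, so q = 2. min AVC = 17.
So the shutdown price is $17.

$17 per unit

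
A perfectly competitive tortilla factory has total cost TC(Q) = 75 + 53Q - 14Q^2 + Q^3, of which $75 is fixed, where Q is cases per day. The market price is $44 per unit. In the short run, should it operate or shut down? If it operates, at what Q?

Strip out fixed cost: VC = 53Q - 14Q^2 + Q^3. Then AVC = 53 - 14Q + Q^2 and MC = 53 - 28Q + 3Q^2.
AVC is minimized where dAVC/dQ = -14 + 2Q = 0, at Q = 7; min AVC = 53 - 14·7 + 7^2 = $4.
Since P = $44 ≥ min AVC = $4, price covers variable cost and the firm should produce.
Set P = MC: 44 = 53 - 28Q + 3Q^2 → 9 - 28Q + 3Q^2 = 0. The roots are Q = 1/3 and Q = 9; the profit-maximizing output is on the rising part of MC, so Q* = 9.
Check: AVC at Q = 9 is $8 ≤ P, so revenue covers variable cost.
Profit = P·Q − TC = 44·9 − 147 = $249.

Produce at Q = 9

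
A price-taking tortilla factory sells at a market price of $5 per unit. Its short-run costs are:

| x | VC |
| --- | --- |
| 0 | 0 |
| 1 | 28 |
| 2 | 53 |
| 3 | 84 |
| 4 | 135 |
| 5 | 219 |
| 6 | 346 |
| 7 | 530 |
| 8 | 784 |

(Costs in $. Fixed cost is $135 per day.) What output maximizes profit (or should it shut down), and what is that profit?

Tabulate TR − TC: x=0: -135; x=1: -158; x=2: -178; x=3: -204; x=4: -250; x=5: -329; x=6: -451; x=7: -630; x=8: -879.
Profit is highest at x = 0. Equivalently, the lowest AVC in the table is 53/2 ≈ $26.50 at x = 2, and P = $5 falls below it — price never covers variable cost, so the firm shuts down and loses only its fixed cost.

x = 0 (shut down); profit = -$135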